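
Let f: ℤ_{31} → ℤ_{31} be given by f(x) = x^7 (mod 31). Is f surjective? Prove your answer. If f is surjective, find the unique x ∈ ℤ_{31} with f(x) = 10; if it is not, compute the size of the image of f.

Since 31 is prime, the nonzero elements of ℤ_{31} form a cyclic group of order 30.
As gcd(7, 30) = 1, raising to the 7th power is a bijection on this group: if u^7 ≡ v^7 then (uv^{−1})^7 = 1, and the only element of order dividing gcd(7, 30) = 1 is 1, so u = v.
With f(0) = 0 this makes f injective on all of ℤ_{31}, hence bijective (finite equal-size domain and codomain). In particular f is surjective.
Since f is surjective, we find the preimage of 10. The inverse of x ↦ x^7 on (ℤ_{31})^× is x ↦ x^13, because 7·13 = 91 = 3·30 + 1 ≡ 1 (mod 30) and x^{30} = 1 for x ≠ 0 (Fermat). So f⁻¹(10) = 10^13 mod 31.
Repeated squaring mod 31: 10^1 ≡ 10, 10^2 ≡ 10² = 100 ≡ 7, 10^4 ≡ 7² = 49 ≡ 18, 10^8 ≡ 18² = 324 ≡ 14. Since 13 = 8 + 4 + 1, 10^13 ≡ 14·18·10: 14·18 = 252 ≡ 4, then 4·10 = 40 ≡ 9. So 10^13 ≡ 9 (mod 31).
Hence f⁻¹(10) = 9.

9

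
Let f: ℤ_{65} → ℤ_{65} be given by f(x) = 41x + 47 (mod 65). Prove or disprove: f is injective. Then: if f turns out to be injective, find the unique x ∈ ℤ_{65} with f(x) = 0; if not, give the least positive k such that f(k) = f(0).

Suppose f(u) = f(v) in ℤ_{65}. Then 41u + 47 ≡ 41v + 47 (mod 65), therefore 41(u − v) ≡ 0 (mod 65).
Since gcd(41, 65) = 1, 41 is invertible modulo 65, hence u − v ≡ 0 (mod 65), i.e. u = v.
Thus f is injective.
We now compute 41⁻¹ mod 65 explicitly. Euclid's algorithm: 65 = 1·41 + 24, 41 = 1·24 + 17, 24 = 1·17 + 7, 17 = 2·7 + 3, 7 = 2·3 + 1; back-substituting gives 1 = 46·41 − 29·65, so 41⁻¹ ≡ 46 (mod 65).
Since f is injective, we compute f⁻¹(0): solve 41x + 47 ≡ 0 (mod 65), i.e. 41x ≡ 18 (mod 65).
Multiplying by 41⁻¹ = 46 gives x ≡ 46·18 = 828 = 12·65 + 48 ≡ 48 (mod 65).
Check: f(48) = 41·48 + 47 = 2015 = 31·65 + 0 ≡ 0 (mod 65).

48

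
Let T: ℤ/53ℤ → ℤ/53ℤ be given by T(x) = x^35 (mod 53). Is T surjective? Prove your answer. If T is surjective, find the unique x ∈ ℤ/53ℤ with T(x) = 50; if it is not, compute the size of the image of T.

26

Since 53 is prime, the nonzero elements of ℤ/53ℤ form a cyclic group of order 52.
As gcd(35, 52) = 1, raising to the 35th power is a bijection on this group: if x_1^35 ≡ x_2^35 then (x_1x_2^{−1})^35 = 1, and the only element of order dividing gcd(35, 52) = 1 is 1, so x_1 = x_2.
With T(0) = 0 this makes T injective on all of ℤ/53ℤ, hence bijective (finite equal-size domain and codomain). In particular T is surjective.
Since T is surjective, we find the preimage of 50. The inverse of x ↦ x^35 on (ℤ/53ℤ)^× is x ↦ x^3, because 35·3 = 105 = 2·52 + 1 ≡ 1 (mod 52) and x^{52} = 1 for x ≠ 0 (Fermat). So T⁻¹(50) = 50^3 mod 53.
Repeated squaring mod 53: 50^1 ≡ 50, 50^2 ≡ 50² = 2500 ≡ 9. Since 3 = 2 + 1, 50^3 ≡ 9·50: 9·50 = 450 ≡ 26. So 50^3 ≡ 26 (mod 53).
Hence T⁻¹(50) = 26.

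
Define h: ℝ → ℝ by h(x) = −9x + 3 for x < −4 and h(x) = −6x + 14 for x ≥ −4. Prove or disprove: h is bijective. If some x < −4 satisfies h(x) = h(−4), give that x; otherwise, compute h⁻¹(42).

Both pieces are strictly decreasing (slopes −9 and −6), so each is injective on its own interval.
The left piece maps (−∞, −4) onto (39, ∞); the right piece maps [−4, ∞) onto (−∞, 38].
The images leave a gap (39 has no preimage), so h is not surjective, hence not bijective.
Because the two images are disjoint, no x < −4 has h(x) = h(−4), so we compute h⁻¹(42): 42 lies in (39, ∞), so solve −9x + 3 = 42: x = (42 − 3)/(−9) = −13/3.

-13/3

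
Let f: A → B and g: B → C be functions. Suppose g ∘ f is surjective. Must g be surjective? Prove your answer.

surjective

Let c ∈ C. Since g ∘ f is surjective, some a ∈ A has g(f(a)) = c. Then b = f(a) ∈ B satisfies g(b) = c. So g is surjective.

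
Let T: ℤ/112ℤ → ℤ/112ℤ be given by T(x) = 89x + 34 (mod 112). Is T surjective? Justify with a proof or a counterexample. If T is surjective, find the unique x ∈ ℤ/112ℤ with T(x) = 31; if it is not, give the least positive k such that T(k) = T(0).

5

Recall that T is surjective if every y in the codomain equals T(x) for some x in the domain.
Since gcd(89, 112) = 1, 89 is invertible modulo 112. Euclid's algorithm: 112 = 1·89 + 23, 89 = 3·23 + 20, 23 = 1·20 + 3, 20 = 6·3 + 2, 3 = 1·2 + 1; back-substituting gives 1 = 73·89 − 58·112, so 89⁻¹ ≡ 73 (mod 112).
For any y ∈ ℤ/112ℤ, x = 73(y − 34) mod 112 satisfies T(x) = 89·73(y − 34) + 34 ≡ y (since 89·73 ≡ 1 mod 112). So every y has a preimage.
Hence T is surjective.
Since T is surjective, we find T⁻¹(31): we need 89x ≡ 31 − 34 ≡ 109 (mod 112). Using 89⁻¹ = 73: x ≡ 73·109 = 7957 = 71·112 + 5, so x = 5.
Check: T(5) = 89·5 + 34 = 479 = 4·112 + 31 ≡ 31 (mod 112).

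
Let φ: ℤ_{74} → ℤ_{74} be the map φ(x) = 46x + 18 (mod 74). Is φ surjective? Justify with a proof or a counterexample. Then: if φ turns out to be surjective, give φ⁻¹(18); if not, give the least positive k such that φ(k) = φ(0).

By definition, surjectivity means every element of the codomain has a preimage under φ.
Since gcd(46, 74) = 2, we have 46x ≡ 0 (mod 2) for all x, so φ(x) ≡ 0 (mod 2).
But 1 ≢ 0 (mod 2), so 1 ∈ ℤ_{74} has no preimage. Thus φ is not surjective.
Since φ is not surjective, we find the least positive k with φ(k) = φ(0): this means 46k ≡ 0 (mod 74), i.e. 74 ∣ 46k. Since gcd(46, 74) = 2, dividing through by 2 this holds exactly when 37 ∣ 23k, and as gcd(23, 37) = 1, exactly when 37 ∣ k.
The smallest positive such k is 37.

37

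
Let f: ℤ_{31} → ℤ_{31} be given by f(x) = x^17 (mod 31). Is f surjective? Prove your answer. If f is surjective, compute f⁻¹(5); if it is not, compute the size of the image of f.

25

Since 31 is prime, the nonzero elements of ℤ_{31} form a cyclic group of order 30.
As gcd(17, 30) = 1, raising to the 17th power is a bijection on this group: if a^17 ≡ b^17 then (ab^{−1})^17 = 1, and the only element of order dividing gcd(17, 30) = 1 is 1, so a = b.
With f(0) = 0 this makes f injective on all of ℤ_{31}, hence bijective (finite equal-size domain and codomain). In particular f is surjective.
Since f is surjective, we find the preimage of 5. The inverse of x ↦ x^17 on (ℤ_{31})^× is x ↦ x^23, because 17·23 = 391 = 13·30 + 1 ≡ 1 (mod 30) and x^{30} = 1 for x ≠ 0 (Fermat). So f⁻¹(5) = 5^23 mod 31.
Repeated squaring mod 31: 5^1 ≡ 5, 5^2 ≡ 5² = 25, 5^4 ≡ 25² = 625 ≡ 5, 5^8 ≡ 5² = 25, 5^16 ≡ 25² = 625 ≡ 5. Since 23 = 16 + 4 + 2 + 1, 5^23 ≡ 5·5·25·5: 5·5 = 25, then 25·25 = 625 ≡ 5, then 5·5 = 25. So 5^23 ≡ 25 (mod 31).
Hence f⁻¹(5) = 25.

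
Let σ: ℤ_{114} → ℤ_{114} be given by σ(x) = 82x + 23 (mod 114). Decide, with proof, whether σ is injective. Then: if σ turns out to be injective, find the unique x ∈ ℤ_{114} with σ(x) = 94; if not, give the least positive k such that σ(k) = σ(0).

57

We have gcd(82, 114) = 2 > 1. Taking a = 0 and b = 57: σ(0) = 23 and σ(57) = 82·57 + 23 = 4697 ≡ 23 (mod 114).
So σ(0) = σ(57) while 0 ≠ 57, so σ is not injective.
Since σ is not injective, we find the least positive k with σ(k) = σ(0): this means 82k ≡ 0 (mod 114), i.e. 114 ∣ 82k. Since gcd(82, 114) = 2, dividing through by 2 this holds exactly when 57 ∣ 41k, and as gcd(41, 57) = 1, exactly when 57 ∣ k.
The smallest positive such k is 57.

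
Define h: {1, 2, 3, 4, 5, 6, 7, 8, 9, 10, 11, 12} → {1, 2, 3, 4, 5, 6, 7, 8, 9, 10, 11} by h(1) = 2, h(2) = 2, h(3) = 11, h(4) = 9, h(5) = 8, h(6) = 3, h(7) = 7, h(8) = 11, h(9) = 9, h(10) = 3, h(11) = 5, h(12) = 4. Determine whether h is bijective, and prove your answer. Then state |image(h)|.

h(1) = 2 = h(2) with 1 ≠ 2, so h is not injective, hence not bijective.
The image of h is {2, 3, 4, 5, 7, 8, 9, 11}, which has 8 elements.

8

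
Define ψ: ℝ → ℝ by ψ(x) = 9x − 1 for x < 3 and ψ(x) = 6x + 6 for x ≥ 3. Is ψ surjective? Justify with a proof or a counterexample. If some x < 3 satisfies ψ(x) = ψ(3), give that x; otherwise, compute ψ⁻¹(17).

25/9

Both pieces are strictly increasing (slopes 9 and 6), so each is injective on its own interval.
The left piece maps (−∞, 3) onto (−∞, 26); the right piece maps [3, ∞) onto [24, ∞).
The union (−∞, 26) ∪ [24, ∞) covers ℝ, so ψ is surjective.
For the follow-up: the images overlap, so an x < 3 with ψ(x) = ψ(3) exists. ψ(3) = 24; solving 9x − 1 = 24 for x < 3 gives x = (24 + 1)/9 = 25/9.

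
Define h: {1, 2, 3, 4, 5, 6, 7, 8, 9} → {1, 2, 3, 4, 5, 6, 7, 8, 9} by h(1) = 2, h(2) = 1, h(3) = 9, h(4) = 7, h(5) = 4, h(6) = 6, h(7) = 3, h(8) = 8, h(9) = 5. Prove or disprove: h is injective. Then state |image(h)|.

The values h(1), …, h(9) are 2, 1, 9, 7, 4, 6, 3, 8, 5 — all distinct.
So h(u) = h(v) only when u = v, and h is injective.
The image of h is {1, 2, 3, 4, 5, 6, 7, 8, 9}, which has 9 elements.

9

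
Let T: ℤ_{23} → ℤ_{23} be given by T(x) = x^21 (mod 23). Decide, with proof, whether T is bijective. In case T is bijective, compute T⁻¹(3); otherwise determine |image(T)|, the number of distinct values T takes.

8

Since 23 is prime, the nonzero elements of ℤ_{23} form a cyclic group of order 22.
As gcd(21, 22) = 1, raising to the 21st power is a bijection on this group: if s^21 ≡ t^21 then (st^{−1})^21 = 1, and the only element of order dividing gcd(21, 22) = 1 is 1, so s = t.
With T(0) = 0 this makes T injective on all of ℤ_{23}, hence bijective (finite equal-size domain and codomain). In particular T is bijective.
Since T is bijective, we find the preimage of 3. The inverse of x ↦ x^21 on (ℤ_{23})^× is x ↦ x^21, because 21·21 = 441 = 20·22 + 1 ≡ 1 (mod 22) and x^{22} = 1 for x ≠ 0 (Fermat). So T⁻¹(3) = 3^21 mod 23.
Repeated squaring mod 23: 3^1 ≡ 3, 3^2 ≡ 3² = 9, 3^4 ≡ 9² = 81 ≡ 12, 3^8 ≡ 12² = 144 ≡ 6, 3^16 ≡ 6² = 36 ≡ 13. Since 21 = 16 + 4 + 1, 3^21 ≡ 13·12·3: 13·12 = 156 ≡ 18, then 18·3 = 54 ≡ 8. So 3^21 ≡ 8 (mod 23).
Hence T⁻¹(3) = 8.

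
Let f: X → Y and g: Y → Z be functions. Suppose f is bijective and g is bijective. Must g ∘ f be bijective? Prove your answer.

Injectivity: if g(f(a)) = g(f(b)) then f(a) = f(b) (g injective) so a = b (f injective).
Surjectivity: for c ∈ Z pick b with g(b) = c, then a with f(a) = b; then (g ∘ f)(a) = c.
So g ∘ f is bijective.

bijective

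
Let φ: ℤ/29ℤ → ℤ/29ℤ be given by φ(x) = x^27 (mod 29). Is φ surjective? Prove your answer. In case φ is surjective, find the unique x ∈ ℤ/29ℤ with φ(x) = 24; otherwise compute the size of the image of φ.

23

Since 29 is prime, the nonzero elements of ℤ/29ℤ form a cyclic group of order 28.
As gcd(27, 28) = 1, raising to the 27th power is a bijection on this group: if a^27 ≡ b^27 then (ab^{−1})^27 = 1, and the only element of order dividing gcd(27, 28) = 1 is 1, so a = b.
With φ(0) = 0 this makes φ injective on all of ℤ/29ℤ, hence bijective (finite equal-size domain and codomain). In particular φ is surjective.
Since φ is surjective, we find the preimage of 24. The inverse of x ↦ x^27 on (ℤ/29ℤ)^× is x ↦ x^27, because 27·27 = 729 = 26·28 + 1 ≡ 1 (mod 28) and x^{28} = 1 for x ≠ 0 (Fermat). So φ⁻¹(24) = 24^27 mod 29.
Repeated squaring mod 29: 24^1 ≡ 24, 24^2 ≡ 24² = 576 ≡ 25, 24^4 ≡ 25² = 625 ≡ 16, 24^8 ≡ 16² = 256 ≡ 24, 24^16 ≡ 24² = 576 ≡ 25. Since 27 = 16 + 8 + 2 + 1, 24^27 ≡ 25·24·25·24: 25·24 = 600 ≡ 20, then 20·25 = 500 ≡ 7, then 7·24 = 168 ≡ 23. So 24^27 ≡ 23 (mod 29).
Hence φ⁻¹(24) = 23.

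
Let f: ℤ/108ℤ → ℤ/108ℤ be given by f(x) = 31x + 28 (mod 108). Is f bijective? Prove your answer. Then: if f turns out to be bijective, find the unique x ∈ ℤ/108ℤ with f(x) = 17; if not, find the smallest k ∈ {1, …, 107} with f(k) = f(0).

31

If f(a) = f(b), then 31a ≡ 31b (mod 108). Because gcd(31, 108) = 1, we may cancel 31 to get a ≡ b (mod 108).
We now compute 31⁻¹ mod 108 explicitly. Euclid's algorithm: 108 = 3·31 + 15, 31 = 2·15 + 1; back-substituting gives 1 = 7·31 − 2·108, so 31⁻¹ ≡ 7 (mod 108).
For any y ∈ ℤ/108ℤ, x = 7(y − 28) mod 108 satisfies f(x) = 31·7(y − 28) + 28 ≡ y (since 31·7 ≡ 1 mod 108). So every y has a preimage.
So f is bijective.
Since f is bijective, we compute f⁻¹(17): solve 31x + 28 ≡ 17 (mod 108), i.e. 31x ≡ 97 (mod 108).
Multiplying by 31⁻¹ = 7 gives x ≡ 7·97 = 679 = 6·108 + 31 ≡ 31 (mod 108).
Check: f(31) = 31·31 + 28 = 989 = 9·108 + 17 ≡ 17 (mod 108).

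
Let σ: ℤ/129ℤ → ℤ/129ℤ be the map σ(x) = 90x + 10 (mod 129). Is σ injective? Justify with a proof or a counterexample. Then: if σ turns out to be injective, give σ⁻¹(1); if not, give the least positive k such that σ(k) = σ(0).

43

We have gcd(90, 129) = 3 > 1. Taking x_1 = 0 and x_2 = 43: σ(0) = 10 and σ(43) = 90·43 + 10 = 3880 ≡ 10 (mod 129).
So σ(0) = σ(43) while 0 ≠ 43, so σ is not injective.
Since σ is not injective, we find the least positive k with σ(k) = σ(0): this means 90k ≡ 0 (mod 129), i.e. 129 ∣ 90k. Since gcd(90, 129) = 3, dividing through by 3 this holds exactly when 43 ∣ 30k, and as gcd(30, 43) = 1, exactly when 43 ∣ k.
The smallest positive such k is 43.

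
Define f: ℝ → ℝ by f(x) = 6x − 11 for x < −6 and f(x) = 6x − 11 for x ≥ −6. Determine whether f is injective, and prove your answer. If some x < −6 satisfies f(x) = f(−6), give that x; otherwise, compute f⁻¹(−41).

Both pieces are strictly increasing (slopes 6 and 6), so each is injective on its own interval.
The left piece maps (−∞, −6) onto (−∞, −47); the right piece maps [−6, ∞) onto [−47, ∞).
These images are disjoint, so no value is attained by both pieces. Therefore f is injective.
Because the two images are disjoint, no x < −6 has f(x) = f(−6), so we compute f⁻¹(−41): −41 lies in [−47, ∞), so solve 6x − 11 = −41: x = (−41 + 11)/6 = −5.

-5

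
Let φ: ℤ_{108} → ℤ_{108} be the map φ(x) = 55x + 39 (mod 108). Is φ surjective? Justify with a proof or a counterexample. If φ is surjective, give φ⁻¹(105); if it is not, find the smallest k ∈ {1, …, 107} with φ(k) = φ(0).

Since gcd(55, 108) = 1, 55 is invertible modulo 108. Euclid's algorithm: 108 = 1·55 + 53, 55 = 1·53 + 2, 53 = 26·2 + 1; back-substituting gives 1 = 55·55 − 28·108, so 55⁻¹ ≡ 55 (mod 108).
For any y ∈ ℤ_{108}, x = 55(y − 39) mod 108 satisfies φ(x) = 55·55(y − 39) + 39 ≡ y (since 55·55 ≡ 1 mod 108). So every y has a preimage.
Hence φ is surjective.
Since φ is surjective, we compute φ⁻¹(105): solve 55x + 39 ≡ 105 (mod 108), i.e. 55x ≡ 66 (mod 108).
Multiplying by 55⁻¹ = 55 gives x ≡ 55·66 = 3630 = 33·108 + 66 ≡ 66 (mod 108).
Check: φ(66) = 55·66 + 39 = 3669 = 33·108 + 105 ≡ 105 (mod 108).

66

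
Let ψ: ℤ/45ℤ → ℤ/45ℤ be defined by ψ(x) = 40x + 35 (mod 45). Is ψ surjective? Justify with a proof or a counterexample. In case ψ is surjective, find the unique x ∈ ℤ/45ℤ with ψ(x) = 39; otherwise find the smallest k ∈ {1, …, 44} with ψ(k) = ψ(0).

Since gcd(40, 45) = 5, we have 40x ≡ 0 (mod 5) for all x, so ψ(x) ≡ 0 (mod 5).
But 1 ≢ 0 (mod 5), so 1 ∈ ℤ/45ℤ has no preimage. Hence ψ is not surjective.
Since ψ is not surjective, we find the least positive k with ψ(k) = ψ(0): this means 40k ≡ 0 (mod 45), i.e. 45 ∣ 40k. Since gcd(40, 45) = 5, dividing through by 5 this holds exactly when 9 ∣ 8k, and as gcd(8, 9) = 1, exactly when 9 ∣ k.
The smallest positive such k is 9.

9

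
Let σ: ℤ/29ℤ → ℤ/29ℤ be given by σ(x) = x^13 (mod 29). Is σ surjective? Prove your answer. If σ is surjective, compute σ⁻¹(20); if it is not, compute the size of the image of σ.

16

Since 29 is prime, the nonzero elements of ℤ/29ℤ form a cyclic group of order 28.
As gcd(13, 28) = 1, raising to the 13th power is a bijection on this group: if s^13 ≡ t^13 then (st^{−1})^13 = 1, and the only element of order dividing gcd(13, 28) = 1 is 1, so s = t.
With σ(0) = 0 this makes σ injective on all of ℤ/29ℤ, hence bijective (finite equal-size domain and codomain). In particular σ is surjective.
Since σ is surjective, we find the preimage of 20. The inverse of x ↦ x^13 on (ℤ/29ℤ)^× is x ↦ x^13, because 13·13 = 169 = 6·28 + 1 ≡ 1 (mod 28) and x^{28} = 1 for x ≠ 0 (Fermat). So σ⁻¹(20) = 20^13 mod 29.
Repeated squaring mod 29: 20^1 ≡ 20, 20^2 ≡ 20² = 400 ≡ 23, 20^4 ≡ 23² = 529 ≡ 7, 20^8 ≡ 7² = 49 ≡ 20. Since 13 = 8 + 4 + 1, 20^13 ≡ 20·7·20: 20·7 = 140 ≡ 24, then 24·20 = 480 ≡ 16. So 20^13 ≡ 16 (mod 29).
Hence σ⁻¹(20) = 16.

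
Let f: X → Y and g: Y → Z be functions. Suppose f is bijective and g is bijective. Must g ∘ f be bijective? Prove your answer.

bijective

Injectivity: if g(f(s)) = g(f(t)) then f(s) = f(t) (g injective) so s = t (f injective).
Surjectivity: for c ∈ Z pick b with g(b) = c, then a with f(a) = b; then (g ∘ f)(a) = c.
Therefore g ∘ f is bijective.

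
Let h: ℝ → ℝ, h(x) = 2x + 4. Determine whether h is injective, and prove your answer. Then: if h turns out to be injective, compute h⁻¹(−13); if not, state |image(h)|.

Recall that h is injective if h(x_1) = h(x_2) implies x_1 = x_2.
Suppose h(x_1) = h(x_2). Then 2x_1 + 4 = 2x_2 + 4, therefore 2x_1 = 2x_2, therefore x_1 = x_2.
Hence h is injective.
Since h is injective, we compute h⁻¹(−13) = (−13 − 4)/2 = −17/2.

-17/2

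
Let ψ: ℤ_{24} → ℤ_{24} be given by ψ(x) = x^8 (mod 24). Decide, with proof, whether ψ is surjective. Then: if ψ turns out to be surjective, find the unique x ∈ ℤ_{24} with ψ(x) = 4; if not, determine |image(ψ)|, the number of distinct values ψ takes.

ψ(2): Repeated squaring mod 24: 2^1 ≡ 2, 2^2 ≡ 2² = 4, 2^4 ≡ 4² = 16, 2^8 ≡ 16² = 256 ≡ 16. So 2^8 ≡ 16 (mod 24).
ψ(4): Repeated squaring mod 24: 4^1 ≡ 4, 4^2 ≡ 4² = 16, 4^4 ≡ 16² = 256 ≡ 16, 4^8 ≡ 16² = 256 ≡ 16. So 4^8 ≡ 16 (mod 24).
So ψ(2) = ψ(4) = 16 while 2 ≠ 4, hence ψ is not injective.
A non-injective map from the 24-element set ℤ_{24} to itself takes at most 23 distinct values, so it cannot be surjective. So ψ is not surjective.
Since ψ is not surjective, we determine |image(ψ)|. Computing x^8 mod 24 for each x (by repeated squaring, reducing mod 24 at every step), the values ψ(0), ψ(1), …, ψ(23) are: 0, 1, 16, 9, 16, 1, 0, 1, 16, 9, 16, 1, 0, 1, 16, 9, 16, 1, 0, 1, 16, 9, 16, 1.
The distinct values are {0, 1, 9, 16}; there are 4 of them.

4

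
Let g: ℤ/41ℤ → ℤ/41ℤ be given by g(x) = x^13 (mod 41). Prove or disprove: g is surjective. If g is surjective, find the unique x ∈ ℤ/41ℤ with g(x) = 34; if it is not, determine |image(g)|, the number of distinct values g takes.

30

Since 41 is prime, the nonzero elements of ℤ/41ℤ form a cyclic group of order 40.
As gcd(13, 40) = 1, raising to the 13th power is a bijection on this group: if u^13 ≡ v^13 then (uv^{−1})^13 = 1, and the only element of order dividing gcd(13, 40) = 1 is 1, so u = v.
With g(0) = 0 this makes g injective on all of ℤ/41ℤ, hence bijective (finite equal-size domain and codomain). In particular g is surjective.
Since g is surjective, we find the preimage of 34. The inverse of x ↦ x^13 on (ℤ/41ℤ)^× is x ↦ x^37, because 13·37 = 481 = 12·40 + 1 ≡ 1 (mod 40) and x^{40} = 1 for x ≠ 0 (Fermat). So g⁻¹(34) = 34^37 mod 41.
Repeated squaring mod 41: 34^1 ≡ 34, 34^2 ≡ 34² = 1156 ≡ 8, 34^4 ≡ 8² = 64 ≡ 23, 34^8 ≡ 23² = 529 ≡ 37, 34^16 ≡ 37² = 1369 ≡ 16, 34^32 ≡ 16² = 256 ≡ 10. Since 37 = 32 + 4 + 1, 34^37 ≡ 10·23·34: 10·23 = 230 ≡ 25, then 25·34 = 850 ≡ 30. So 34^37 ≡ 30 (mod 41).
Hence g⁻¹(34) = 30.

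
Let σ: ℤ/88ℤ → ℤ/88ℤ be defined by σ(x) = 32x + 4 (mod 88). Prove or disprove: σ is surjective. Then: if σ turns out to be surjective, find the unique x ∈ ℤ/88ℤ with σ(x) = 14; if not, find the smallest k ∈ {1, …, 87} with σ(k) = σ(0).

11

Since gcd(32, 88) = 8, we have 32x ≡ 0 (mod 8) for all x, so σ(x) ≡ 4 (mod 8).
But 0 ≢ 4 (mod 8), so 0 ∈ ℤ/88ℤ has no preimage. So σ is not surjective.
Since σ is not surjective, we find the least positive k with σ(k) = σ(0): this means 32k ≡ 0 (mod 88), i.e. 88 ∣ 32k. Since gcd(32, 88) = 8, dividing through by 8 this holds exactly when 11 ∣ 4k, and as gcd(4, 11) = 1, exactly when 11 ∣ k.
The smallest positive such k is 11.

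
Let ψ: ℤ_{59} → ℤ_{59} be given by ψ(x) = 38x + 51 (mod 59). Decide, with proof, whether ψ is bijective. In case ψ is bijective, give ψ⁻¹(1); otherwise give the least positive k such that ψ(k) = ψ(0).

8

Recall: ψ is injective if ψ(u) = ψ(v) implies u = v.
Suppose ψ(u) = ψ(v) in ℤ_{59}. Then 38u + 51 ≡ 38v + 51 (mod 59), so 38(u − v) ≡ 0 (mod 59).
Since gcd(38, 59) = 1, 38 is invertible modulo 59, thus u − v ≡ 0 (mod 59), i.e. u = v.
We now compute 38⁻¹ mod 59 explicitly. Euclid's algorithm: 59 = 1·38 + 21, 38 = 1·21 + 17, 21 = 1·17 + 4, 17 = 4·4 + 1; back-substituting gives 1 = 14·38 − 9·59, so 38⁻¹ ≡ 14 (mod 59).
For any y ∈ ℤ_{59}, x = 14(y − 51) mod 59 satisfies ψ(x) = 38·14(y − 51) + 51 ≡ y (since 38·14 ≡ 1 mod 59). So every y has a preimage.
So ψ is bijective.
Since ψ is bijective, we compute ψ⁻¹(1): solve 38x + 51 ≡ 1 (mod 59), i.e. 38x ≡ 9 (mod 59).
Multiplying by 38⁻¹ = 14 gives x ≡ 14·9 = 126 = 2·59 + 8 ≡ 8 (mod 59).
Check: ψ(8) = 38·8 + 51 = 355 = 6·59 + 1 ≡ 1 (mod 59).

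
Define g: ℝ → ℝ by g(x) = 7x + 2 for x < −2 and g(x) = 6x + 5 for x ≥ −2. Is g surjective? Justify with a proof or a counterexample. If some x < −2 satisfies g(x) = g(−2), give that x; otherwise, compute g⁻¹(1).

Both pieces are strictly increasing (slopes 7 and 6), so each is injective on its own interval.
The left piece maps (−∞, −2) onto (−∞, −12); the right piece maps [−2, ∞) onto [−7, ∞).
The union (−∞, −12) ∪ [−7, ∞) omits the interval between −12 and −7; in particular −12 has no preimage. So g is not surjective.
Because the two images are disjoint, no x < −2 has g(x) = g(−2), so we compute g⁻¹(1): 1 lies in [−7, ∞), so solve 6x + 5 = 1: x = (1 − 5)/6 = −2/3.

-2/3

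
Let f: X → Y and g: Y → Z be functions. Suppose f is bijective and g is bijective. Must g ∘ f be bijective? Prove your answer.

bijective

Injectivity: if g(f(s)) = g(f(t)) then f(s) = f(t) (g injective) so s = t (f injective).
Surjectivity: for c ∈ Z pick b with g(b) = c, then a with f(a) = b; then (g ∘ f)(a) = c.
Hence g ∘ f is bijective.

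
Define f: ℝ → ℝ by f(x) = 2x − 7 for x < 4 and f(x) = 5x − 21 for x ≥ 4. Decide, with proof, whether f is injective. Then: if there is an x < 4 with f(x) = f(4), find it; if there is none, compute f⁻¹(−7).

Both pieces are strictly increasing (slopes 2 and 5), so each is injective on its own interval.
The left piece maps (−∞, 4) onto (−∞, 1); the right piece maps [4, ∞) onto [−1, ∞).
These images overlap. In particular f(4) = −1 (right piece), and solving 2x − 7 = −1 on the left piece gives x = 3 < 4.
So f(3) = f(4) with 3 ≠ 4, and f is not injective. This x = 3 is the requested value below 4.

3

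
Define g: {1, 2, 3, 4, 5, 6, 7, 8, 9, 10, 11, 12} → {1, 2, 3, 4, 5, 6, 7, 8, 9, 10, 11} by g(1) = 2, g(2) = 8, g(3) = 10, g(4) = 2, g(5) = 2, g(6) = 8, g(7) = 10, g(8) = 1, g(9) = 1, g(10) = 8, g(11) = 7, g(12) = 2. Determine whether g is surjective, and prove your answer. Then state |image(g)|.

No element maps to 3, so g is not surjective.
The image of g is {1, 2, 7, 8, 10}, which has 5 elements.

5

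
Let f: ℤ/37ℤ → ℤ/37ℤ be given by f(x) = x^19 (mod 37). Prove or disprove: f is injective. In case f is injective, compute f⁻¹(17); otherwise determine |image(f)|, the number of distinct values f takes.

20

Since 37 is prime, the nonzero elements of ℤ/37ℤ form a cyclic group of order 36.
As gcd(19, 36) = 1, raising to the 19th power is a bijection on this group: if x_1^19 ≡ x_2^19 then (x_1x_2^{−1})^19 = 1, and the only element of order dividing gcd(19, 36) = 1 is 1, so x_1 = x_2.
With f(0) = 0 this makes f injective on all of ℤ/37ℤ, hence bijective (finite equal-size domain and codomain). In particular f is injective.
Since f is injective, we find the preimage of 17. The inverse of x ↦ x^19 on (ℤ/37ℤ)^× is x ↦ x^19, because 19·19 = 361 = 10·36 + 1 ≡ 1 (mod 36) and x^{36} = 1 for x ≠ 0 (Fermat). So f⁻¹(17) = 17^19 mod 37.
Repeated squaring mod 37: 17^1 ≡ 17, 17^2 ≡ 17² = 289 ≡ 30, 17^4 ≡ 30² = 900 ≡ 12, 17^8 ≡ 12² = 144 ≡ 33, 17^16 ≡ 33² = 1089 ≡ 16. Since 19 = 16 + 2 + 1, 17^19 ≡ 16·30·17: 16·30 = 480 ≡ 36, then 36·17 = 612 ≡ 20. So 17^19 ≡ 20 (mod 37).
Hence f⁻¹(17) = 20.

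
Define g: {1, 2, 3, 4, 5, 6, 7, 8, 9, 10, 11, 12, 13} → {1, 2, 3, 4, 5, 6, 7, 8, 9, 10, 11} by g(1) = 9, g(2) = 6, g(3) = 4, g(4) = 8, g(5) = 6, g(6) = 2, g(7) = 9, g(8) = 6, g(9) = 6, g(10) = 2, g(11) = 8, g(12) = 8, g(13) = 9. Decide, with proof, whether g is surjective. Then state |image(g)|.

No element maps to 1, so g is not surjective.
The image of g is {2, 4, 6, 8, 9}, which has 5 elements.

5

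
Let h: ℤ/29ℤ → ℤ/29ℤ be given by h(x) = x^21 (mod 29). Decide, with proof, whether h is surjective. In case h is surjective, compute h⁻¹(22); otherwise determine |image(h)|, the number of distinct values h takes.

h(2): Repeated squaring mod 29: 2^1 ≡ 2, 2^2 ≡ 2² = 4, 2^4 ≡ 4² = 16, 2^8 ≡ 16² = 256 ≡ 24, 2^16 ≡ 24² = 576 ≡ 25. Since 21 = 16 + 4 + 1, 2^21 ≡ 25·16·2: 25·16 = 400 ≡ 23, then 23·2 = 46 ≡ 17. So 2^21 ≡ 17 (mod 29).
h(3): Repeated squaring mod 29: 3^1 ≡ 3, 3^2 ≡ 3² = 9, 3^4 ≡ 9² = 81 ≡ 23, 3^8 ≡ 23² = 529 ≡ 7, 3^16 ≡ 7² = 49 ≡ 20. Since 21 = 16 + 4 + 1, 3^21 ≡ 20·23·3: 20·23 = 460 ≡ 25, then 25·3 = 75 ≡ 17. So 3^21 ≡ 17 (mod 29).
So h(2) = h(3) = 17 while 2 ≠ 3, thus h is not injective.
A non-injective map from the 29-element set ℤ/29ℤ to itself takes at most 28 distinct values, so it cannot be surjective. Thus h is not surjective.
Since h is not surjective, we determine |image(h)|. Computing x^21 mod 29 for each x (by repeated squaring, reducing mod 29 at every step), the values h(0), h(1), …, h(28) are: 0, 1, 17, 17, 28, 28, 28, 1, 12, 28, 12, 17, 12, 28, 17, 12, 1, 17, 12, 17, 1, 17, 28, 1, 1, 1, 12, 12, 28.
The distinct values are {0, 1, 12, 17, 28}; there are 5 of them.

5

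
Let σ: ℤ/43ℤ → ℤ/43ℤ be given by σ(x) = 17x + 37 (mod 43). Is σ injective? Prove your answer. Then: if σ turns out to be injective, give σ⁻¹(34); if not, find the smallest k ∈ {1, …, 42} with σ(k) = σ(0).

Recall that σ is injective when σ(u) = σ(v) forces u = v.
Suppose σ(u) = σ(v) in ℤ/43ℤ. Then 17u + 37 ≡ 17v + 37 (mod 43), thus 17(u − v) ≡ 0 (mod 43).
Since gcd(17, 43) = 1, 17 is invertible modulo 43, so u − v ≡ 0 (mod 43), i.e. u = v.
So σ is injective.
We now compute 17⁻¹ mod 43 explicitly. Euclid's algorithm: 43 = 2·17 + 9, 17 = 1·9 + 8, 9 = 1·8 + 1; back-substituting gives 1 = 38·17 − 15·43, so 17⁻¹ ≡ 38 (mod 43).
Since σ is injective, we find σ⁻¹(34): we need 17x ≡ 34 − 37 ≡ 40 (mod 43). Using 17⁻¹ = 38: x ≡ 38·40 = 1520 = 35·43 + 15, so x = 15.
Check: σ(15) = 17·15 + 37 = 292 = 6·43 + 34 ≡ 34 (mod 43).

15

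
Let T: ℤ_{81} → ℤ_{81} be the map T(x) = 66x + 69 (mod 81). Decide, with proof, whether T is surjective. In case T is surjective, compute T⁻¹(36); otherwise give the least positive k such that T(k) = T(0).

27

Recall: T is surjective if every y in the codomain equals T(x) for some x in the domain.
Since gcd(66, 81) = 3, we have 66x ≡ 0 (mod 3) for all x, so T(x) ≡ 0 (mod 3).
But 1 ≢ 0 (mod 3), so 1 ∈ ℤ_{81} has no preimage. So T is not surjective.
Since T is not surjective, we find the least positive k with T(k) = T(0): this means 66k ≡ 0 (mod 81), i.e. 81 ∣ 66k. Since gcd(66, 81) = 3, dividing through by 3 this holds exactly when 27 ∣ 22k, and as gcd(22, 27) = 1, exactly when 27 ∣ k.
The smallest positive such k is 27.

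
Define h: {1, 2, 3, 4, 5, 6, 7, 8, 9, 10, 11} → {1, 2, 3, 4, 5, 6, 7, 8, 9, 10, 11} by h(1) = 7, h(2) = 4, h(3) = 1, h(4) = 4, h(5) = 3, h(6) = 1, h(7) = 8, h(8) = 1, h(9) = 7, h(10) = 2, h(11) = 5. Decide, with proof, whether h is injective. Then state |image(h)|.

7

h(2) = 4 = h(4) with 2 ≠ 4, so h is not injective.
The image of h is {1, 2, 3, 4, 5, 7, 8}, which has 7 elements.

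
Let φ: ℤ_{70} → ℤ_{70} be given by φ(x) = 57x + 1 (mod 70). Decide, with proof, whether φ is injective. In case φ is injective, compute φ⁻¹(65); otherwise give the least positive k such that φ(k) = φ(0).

22

Recall that φ is injective when φ(u) = φ(v) forces u = v.
Suppose φ(u) = φ(v) in ℤ_{70}. Then 57u + 1 ≡ 57v + 1 (mod 70), so 57(u − v) ≡ 0 (mod 70).
Since gcd(57, 70) = 1, 57 is invertible modulo 70, thus u − v ≡ 0 (mod 70), i.e. u = v.
Therefore φ is injective.
We now compute 57⁻¹ mod 70 explicitly. Euclid's algorithm: 70 = 1·57 + 13, 57 = 4·13 + 5, 13 = 2·5 + 3, 5 = 1·3 + 2, 3 = 1·2 + 1; back-substituting gives 1 = 43·57 − 35·70, so 57⁻¹ ≡ 43 (mod 70).
Since φ is injective, we find φ⁻¹(65): we need 57x ≡ 65 − 1 ≡ 64 (mod 70). Using 57⁻¹ = 43: x ≡ 43·64 = 2752 = 39·70 + 22, so x = 22.
Check: φ(22) = 57·22 + 1 = 1255 = 17·70 + 65 ≡ 65 (mod 70).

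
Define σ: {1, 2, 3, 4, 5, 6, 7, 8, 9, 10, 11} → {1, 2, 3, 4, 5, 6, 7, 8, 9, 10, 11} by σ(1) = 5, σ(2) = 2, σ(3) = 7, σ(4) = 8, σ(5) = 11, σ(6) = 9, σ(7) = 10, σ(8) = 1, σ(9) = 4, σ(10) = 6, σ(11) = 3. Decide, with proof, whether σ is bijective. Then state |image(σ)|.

The values 5, 2, 7, 8, 11, 9, 10, 1, 4, 6, 3 are a permutation of {1, 2, 3, 4, 5, 6, 7, 8, 9, 10, 11}: each element appears exactly once.
So σ is injective and surjective, hence bijective.
The image of σ is {1, 2, 3, 4, 5, 6, 7, 8, 9, 10, 11}, which has 11 elements.

11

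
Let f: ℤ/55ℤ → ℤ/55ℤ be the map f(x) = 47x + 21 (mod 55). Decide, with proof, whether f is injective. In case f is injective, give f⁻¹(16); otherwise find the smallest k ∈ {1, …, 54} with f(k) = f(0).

35

By definition, injectivity means: for all u, v in the domain, f(u) = f(v) implies u = v.
Suppose f(u) = f(v) in ℤ/55ℤ. Then 47u + 21 ≡ 47v + 21 (mod 55), hence 47(u − v) ≡ 0 (mod 55).
Since gcd(47, 55) = 1, 47 is invertible modulo 55, hence u − v ≡ 0 (mod 55), i.e. u = v.
Thus f is injective.
We now compute 47⁻¹ mod 55 explicitly. Euclid's algorithm: 55 = 1·47 + 8, 47 = 5·8 + 7, 8 = 1·7 + 1; back-substituting gives 1 = 48·47 − 41·55, so 47⁻¹ ≡ 48 (mod 55).
Since f is injective, we find f⁻¹(16): we need 47x ≡ 16 − 21 ≡ 50 (mod 55). Using 47⁻¹ = 48: x ≡ 48·50 = 2400 = 43·55 + 35, so x = 35.
Check: f(35) = 47·35 + 21 = 1666 = 30·55 + 16 ≡ 16 (mod 55).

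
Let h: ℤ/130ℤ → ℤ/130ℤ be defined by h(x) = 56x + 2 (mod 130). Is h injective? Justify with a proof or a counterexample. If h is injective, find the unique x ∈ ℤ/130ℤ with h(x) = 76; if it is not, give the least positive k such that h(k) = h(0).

65

We have gcd(56, 130) = 2 > 1. Taking u = 0 and v = 65: h(0) = 2 and h(65) = 56·65 + 2 = 3642 ≡ 2 (mod 130).
So h(0) = h(65) while 0 ≠ 65, thus h is not injective.
Since h is not injective, we find the least positive k with h(k) = h(0): this means 56k ≡ 0 (mod 130), i.e. 130 ∣ 56k. Since gcd(56, 130) = 2, dividing through by 2 this holds exactly when 65 ∣ 28k, and as gcd(28, 65) = 1, exactly when 65 ∣ k.
The smallest positive such k is 65.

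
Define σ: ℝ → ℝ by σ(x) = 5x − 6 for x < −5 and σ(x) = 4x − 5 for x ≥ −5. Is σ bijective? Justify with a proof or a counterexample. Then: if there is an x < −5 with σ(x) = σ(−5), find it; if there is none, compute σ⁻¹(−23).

-9/2

Both pieces are strictly increasing (slopes 5 and 4), so each is injective on its own interval.
The left piece maps (−∞, −5) onto (−∞, −31); the right piece maps [−5, ∞) onto [−25, ∞).
The images leave a gap (−31 has no preimage), so σ is not surjective, hence not bijective.
Because the two images are disjoint, no x < −5 has σ(x) = σ(−5), so we compute σ⁻¹(−23): −23 lies in [−25, ∞), so solve 4x − 5 = −23: x = (−23 + 5)/4 = −9/2.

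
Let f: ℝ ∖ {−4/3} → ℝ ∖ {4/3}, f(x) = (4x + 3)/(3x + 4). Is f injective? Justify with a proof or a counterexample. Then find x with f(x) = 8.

Suppose f(s) = f(t). Cross-multiplying: (4s + 3)(3t + 4) = (4t + 3)(3s + 4).
Expanding both sides and cancelling the symmetric terms leaves 7·(s − t) = 0. Since 7 ≠ 0, s = t. Therefore f is injective.
Solving f(x) = 8: cross-multiplying gives 4x + 3 = 8(3x + 4), which rearranges to −20x = 29, so x = −29/20.

-29/20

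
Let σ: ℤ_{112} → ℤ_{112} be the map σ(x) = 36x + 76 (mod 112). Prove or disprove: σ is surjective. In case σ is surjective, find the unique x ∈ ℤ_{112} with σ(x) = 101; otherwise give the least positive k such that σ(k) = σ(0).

Since gcd(36, 112) = 4, we have 36x ≡ 0 (mod 4) for all x, so σ(x) ≡ 0 (mod 4).
But 1 ≢ 0 (mod 4), so 1 ∈ ℤ_{112} has no preimage. So σ is not surjective.
Since σ is not surjective, we find the least positive k with σ(k) = σ(0): this means 36k ≡ 0 (mod 112), i.e. 112 ∣ 36k. Since gcd(36, 112) = 4, dividing through by 4 this holds exactly when 28 ∣ 9k, and as gcd(9, 28) = 1, exactly when 28 ∣ k.
The smallest positive such k is 28.

28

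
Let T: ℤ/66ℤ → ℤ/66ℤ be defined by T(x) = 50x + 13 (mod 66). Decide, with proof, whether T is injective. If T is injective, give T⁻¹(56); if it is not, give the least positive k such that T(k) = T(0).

We have gcd(50, 66) = 2 > 1. Taking u = 0 and v = 33: T(0) = 13 and T(33) = 50·33 + 13 = 1663 ≡ 13 (mod 66).
So T(0) = T(33) while 0 ≠ 33, thus T is not injective.
Since T is not injective, we find the least positive k with T(k) = T(0): this means 50k ≡ 0 (mod 66), i.e. 66 ∣ 50k. Since gcd(50, 66) = 2, dividing through by 2 this holds exactly when 33 ∣ 25k, and as gcd(25, 33) = 1, exactly when 33 ∣ k.
The smallest positive such k is 33.

33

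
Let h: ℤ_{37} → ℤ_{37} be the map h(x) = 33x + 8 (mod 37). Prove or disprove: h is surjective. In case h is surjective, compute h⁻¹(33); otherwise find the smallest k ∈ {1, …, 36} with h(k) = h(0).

3

Recall: surjectivity means every element of the codomain has a preimage under h.
Since gcd(33, 37) = 1, 33 is invertible modulo 37. Euclid's algorithm: 37 = 1·33 + 4, 33 = 8·4 + 1; back-substituting gives 1 = 9·33 − 8·37, so 33⁻¹ ≡ 9 (mod 37).
Then y ↦ 9(y − 8) is a two-sided inverse to h, so every y ∈ ℤ_{37} has a preimage.
Therefore h is surjective.
Since h is surjective, we find h⁻¹(33): we need 33x ≡ 33 − 8 ≡ 25 (mod 37). Using 33⁻¹ = 9: x ≡ 9·25 = 225 = 6·37 + 3, so x = 3.
Check: h(3) = 33·3 + 8 = 107 = 2·37 + 33 ≡ 33 (mod 37).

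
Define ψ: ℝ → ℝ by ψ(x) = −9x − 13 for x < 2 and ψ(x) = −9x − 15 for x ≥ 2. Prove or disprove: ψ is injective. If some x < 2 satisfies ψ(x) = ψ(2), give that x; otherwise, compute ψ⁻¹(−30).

17/9

Both pieces are strictly decreasing (slopes −9 and −9), so each is injective on its own interval.
The left piece maps (−∞, 2) onto (−31, ∞); the right piece maps [2, ∞) onto (−∞, −33].
These images are disjoint, so no value is attained by both pieces. Hence ψ is injective.
Because the two images are disjoint, no x < 2 has ψ(x) = ψ(2), so we compute ψ⁻¹(−30): −30 lies in (−31, ∞), so solve −9x − 13 = −30: x = (−30 + 13)/(−9) = 17/9.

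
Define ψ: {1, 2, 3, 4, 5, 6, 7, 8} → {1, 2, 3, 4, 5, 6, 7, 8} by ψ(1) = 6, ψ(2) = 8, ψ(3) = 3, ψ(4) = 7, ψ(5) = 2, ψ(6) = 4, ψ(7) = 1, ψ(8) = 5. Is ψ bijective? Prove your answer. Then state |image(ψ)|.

The values 6, 8, 3, 7, 2, 4, 1, 5 are a permutation of {1, 2, 3, 4, 5, 6, 7, 8}: each element appears exactly once.
So ψ is injective and surjective, hence bijective.
The image of ψ is {1, 2, 3, 4, 5, 6, 7, 8}, which has 8 elements.

8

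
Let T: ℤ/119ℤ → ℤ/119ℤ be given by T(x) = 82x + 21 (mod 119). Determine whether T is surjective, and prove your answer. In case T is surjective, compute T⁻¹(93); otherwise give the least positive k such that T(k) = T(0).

Since gcd(82, 119) = 1, 82 is invertible modulo 119. Euclid's algorithm: 119 = 1·82 + 37, 82 = 2·37 + 8, 37 = 4·8 + 5, 8 = 1·5 + 3, 5 = 1·3 + 2, 3 = 1·2 + 1; back-substituting gives 1 = 45·82 − 31·119, so 82⁻¹ ≡ 45 (mod 119).
For any y ∈ ℤ/119ℤ, x = 45(y − 21) mod 119 satisfies T(x) = 82·45(y − 21) + 21 ≡ y (since 82·45 ≡ 1 mod 119). So every y has a preimage.
Therefore T is surjective.
Since T is surjective, we compute T⁻¹(93): solve 82x + 21 ≡ 93 (mod 119), i.e. 82x ≡ 72 (mod 119).
Multiplying by 82⁻¹ = 45 gives x ≡ 45·72 = 3240 = 27·119 + 27 ≡ 27 (mod 119).
Check: T(27) = 82·27 + 21 = 2235 = 18·119 + 93 ≡ 93 (mod 119).

27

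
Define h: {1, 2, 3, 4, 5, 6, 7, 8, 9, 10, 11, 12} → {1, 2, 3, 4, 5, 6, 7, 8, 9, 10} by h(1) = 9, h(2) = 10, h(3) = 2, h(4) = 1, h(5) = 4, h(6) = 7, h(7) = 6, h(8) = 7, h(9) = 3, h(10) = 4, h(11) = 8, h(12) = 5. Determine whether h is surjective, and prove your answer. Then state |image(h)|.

10

Every element of the codomain has a preimage: 1 = h(4), 2 = h(3), 3 = h(9), 4 = h(5), 5 = h(12), 6 = h(7), 7 = h(6), 8 = h(11), 9 = h(1), 10 = h(2).
Thus h is surjective.
The image of h is {1, 2, 3, 4, 5, 6, 7, 8, 9, 10}, which has 10 elements.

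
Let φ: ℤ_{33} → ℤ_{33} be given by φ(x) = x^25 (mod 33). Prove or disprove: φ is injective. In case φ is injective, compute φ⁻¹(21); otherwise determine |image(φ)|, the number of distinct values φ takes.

9

φ(1) = 1^25 = 1.
φ(4): Repeated squaring mod 33: 4^1 ≡ 4, 4^2 ≡ 4² = 16, 4^4 ≡ 16² = 256 ≡ 25, 4^8 ≡ 25² = 625 ≡ 31, 4^16 ≡ 31² = 961 ≡ 4. Since 25 = 16 + 8 + 1, 4^25 ≡ 4·31·4: 4·31 = 124 ≡ 25, then 25·4 = 100 ≡ 1. So 4^25 ≡ 1 (mod 33).
So φ(1) = φ(4) = 1 while 1 ≠ 4, hence φ is not injective.
Since φ is not injective, we determine |image(φ)|. Computing x^25 mod 33 for each x (by repeated squaring, reducing mod 33 at every step), the values φ(0), φ(1), …, φ(32) are: 0, 1, 32, 12, 1, 23, 21, 10, 32, 12, 10, 11, 12, 10, 23, 12, 1, 32, 21, 10, 23, 21, 22, 23, 21, 1, 23, 12, 10, 32, 21, 1, 32.
The distinct values are {0, 1, 10, 11, 12, 21, 22, 23, 32}; there are 9 of them.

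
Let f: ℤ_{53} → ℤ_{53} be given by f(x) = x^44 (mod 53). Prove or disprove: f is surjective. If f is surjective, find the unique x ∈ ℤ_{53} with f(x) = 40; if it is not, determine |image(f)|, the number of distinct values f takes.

f(2): Repeated squaring mod 53: 2^1 ≡ 2, 2^2 ≡ 2² = 4, 2^4 ≡ 4² = 16, 2^8 ≡ 16² = 256 ≡ 44, 2^16 ≡ 44² = 1936 ≡ 28, 2^32 ≡ 28² = 784 ≡ 42. Since 44 = 32 + 8 + 4, 2^44 ≡ 42·44·16: 42·44 = 1848 ≡ 46, then 46·16 = 736 ≡ 47. So 2^44 ≡ 47 (mod 53).
f(7): Repeated squaring mod 53: 7^1 ≡ 7, 7^2 ≡ 7² = 49, 7^4 ≡ 49² = 2401 ≡ 16, 7^8 ≡ 16² = 256 ≡ 44, 7^16 ≡ 44² = 1936 ≡ 28, 7^32 ≡ 28² = 784 ≡ 42. Since 44 = 32 + 8 + 4, 7^44 ≡ 42·44·16: 42·44 = 1848 ≡ 46, then 46·16 = 736 ≡ 47. So 7^44 ≡ 47 (mod 53).
So f(2) = f(7) = 47 while 2 ≠ 7, so f is not injective.
A non-injective map from the 53-element set ℤ_{53} to itself takes at most 52 distinct values, so it cannot be surjective. Thus f is not surjective.
Since f is not surjective, we determine |image(f)|. Computing x^44 mod 53 for each x (by repeated squaring, reducing mod 53 at every step), the values f(0), f(1), …, f(52) are: 0, 1, 47, 24, 36, 46, 15, 47, 49, 46, 42, 16, 16, 28, 36, 44, 24, 13, 42, 28, 13, 15, 10, 1, 10, 49, 44, 44, 49, 10, 1, 10, 15, 13, 28, 42, 13, 24, 44, 36, 28, 16, 16, 42, 46, 49, 47, 15, 46, 36, 24, 47, 1.
The distinct values are {0, 1, 10, 13, 15, 16, 24, 28, 36, 42, 44, 46, 47, 49}; there are 14 of them.

14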